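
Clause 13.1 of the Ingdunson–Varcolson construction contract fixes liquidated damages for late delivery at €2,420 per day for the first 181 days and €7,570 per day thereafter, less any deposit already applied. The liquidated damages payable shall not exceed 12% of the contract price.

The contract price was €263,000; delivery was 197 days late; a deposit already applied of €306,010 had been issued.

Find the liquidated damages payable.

First 181 days: 181 × €2,420 = €438,020
Remaining days: (197 − 181) × €7,570 = €121,120
Accrued per-day damages: €438,020 + €121,120 = €559,140
Less deposit already applied: €559,140 − €306,010 = €253,130
Cap: 12% of €263,000 = €31,560
Cap at €31,560: €253,130 exceeds the cap → €31,560

€31,560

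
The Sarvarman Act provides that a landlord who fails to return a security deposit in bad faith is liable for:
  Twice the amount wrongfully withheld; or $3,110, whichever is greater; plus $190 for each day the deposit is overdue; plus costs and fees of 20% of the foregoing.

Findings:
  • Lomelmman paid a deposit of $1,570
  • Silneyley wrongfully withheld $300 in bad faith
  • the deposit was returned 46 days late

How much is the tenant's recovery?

$14,220

Doubled: 2 × $300 = $600
Minimum $3,110: $600 is below the minimum → $3,110
Late-return penalty: 46 × $190 = $8,740
Damages plus late penalty: $3,110 + $8,740 = $11,850
Costs and fees: 20% of $11,850 = $2,370
Total recovery: $11,850 + $2,370 = $14,220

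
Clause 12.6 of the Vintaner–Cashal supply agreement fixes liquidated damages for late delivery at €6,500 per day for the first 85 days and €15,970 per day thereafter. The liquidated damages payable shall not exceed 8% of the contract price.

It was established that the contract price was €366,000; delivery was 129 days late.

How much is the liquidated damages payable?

First 85 days: 85 × €6,500 = €552,500
Remaining days: (129 − 85) × €15,970 = €702,680
Accrued per-day damages: €552,500 + €702,680 = €1,255,180
Cap: 8% of €366,000 = €29,280
Cap at €29,280: €1,255,180 exceeds the cap → €29,280

€29,280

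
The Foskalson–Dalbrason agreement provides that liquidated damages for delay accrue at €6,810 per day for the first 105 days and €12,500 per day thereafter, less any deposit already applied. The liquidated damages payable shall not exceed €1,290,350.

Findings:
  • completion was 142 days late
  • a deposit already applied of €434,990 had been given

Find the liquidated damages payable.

First 105 days: 105 × €6,810 = €715,050
Remaining days: (142 − 105) × €12,500 = €462,500
Accrued per-day damages: €715,050 + €462,500 = €1,177,550
Less deposit already applied: €1,177,550 − €434,990 = €742,560
Cap at €1,290,350: €742,560 is within the cap, no reduction.

€742,560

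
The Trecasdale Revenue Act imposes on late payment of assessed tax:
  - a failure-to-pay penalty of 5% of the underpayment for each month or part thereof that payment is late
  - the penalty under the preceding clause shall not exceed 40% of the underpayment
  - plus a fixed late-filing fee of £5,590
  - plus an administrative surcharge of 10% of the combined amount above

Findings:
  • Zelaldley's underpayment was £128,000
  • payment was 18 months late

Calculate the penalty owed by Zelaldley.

Accrued rate: 5% × 18 = 90%, capped at 40% → 40%
Failure-to-pay penalty: 40% of £128,000 = £51,200
Penalty before surcharge: £51,200 + £5,590 = £56,790
Administrative surcharge: 10% of £56,790 = £5,679
Total penalty: £56,790 + £5,679 = £62,469

£62,469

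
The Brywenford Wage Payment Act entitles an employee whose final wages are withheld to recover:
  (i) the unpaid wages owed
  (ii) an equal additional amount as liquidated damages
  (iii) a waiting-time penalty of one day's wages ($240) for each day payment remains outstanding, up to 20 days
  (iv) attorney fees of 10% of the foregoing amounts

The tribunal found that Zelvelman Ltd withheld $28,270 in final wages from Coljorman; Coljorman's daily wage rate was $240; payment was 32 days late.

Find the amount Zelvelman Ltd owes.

Liquidated damages (equal amount): $28,270
Penalty days: min(32, 20) = 20
Waiting-time penalty: 20 × $240 = $4,800
Subtotal: $28,270 + $28,270 + $4,800 = $61,340
Attorney fees: 10% of $61,340 = $6,134
Total award: $61,340 + $6,134 = $67,474

$67,474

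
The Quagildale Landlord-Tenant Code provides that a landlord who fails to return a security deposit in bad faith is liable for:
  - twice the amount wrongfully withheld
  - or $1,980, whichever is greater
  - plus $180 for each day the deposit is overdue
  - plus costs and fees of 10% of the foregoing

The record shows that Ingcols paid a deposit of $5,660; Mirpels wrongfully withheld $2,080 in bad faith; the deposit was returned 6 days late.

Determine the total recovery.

Doubled: 2 × $2,080 = $4,160
Minimum $1,980: $4,160 meets the minimum, no increase.
Late-return penalty: 6 × $180 = $1,080
Damages plus late penalty: $4,160 + $1,080 = $5,240
Costs and fees: 10% of $5,240 = $524
Total recovery: $5,240 + $524 = $5,764

$5,764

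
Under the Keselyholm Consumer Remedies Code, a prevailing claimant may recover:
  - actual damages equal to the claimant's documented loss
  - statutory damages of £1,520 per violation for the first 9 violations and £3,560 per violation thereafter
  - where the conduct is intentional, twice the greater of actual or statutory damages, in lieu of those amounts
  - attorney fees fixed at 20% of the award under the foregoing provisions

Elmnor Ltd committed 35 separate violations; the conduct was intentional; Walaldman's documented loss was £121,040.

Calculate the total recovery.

£290,496

First 9 violations: 9 × £1,520 = £13,680
Remaining violations: (35 − 9) × £3,560 = £92,560
Statutory damages: £13,680 + £92,560 = £106,240
Greater of actual damages (£121,040) or statutory damages (£106,240): £121,040
Doubled: 2 × £121,040 = £242,080
Attorney fees: 20% of £242,080 = £48,416
Total recovery: £242,080 + £48,416 = £290,496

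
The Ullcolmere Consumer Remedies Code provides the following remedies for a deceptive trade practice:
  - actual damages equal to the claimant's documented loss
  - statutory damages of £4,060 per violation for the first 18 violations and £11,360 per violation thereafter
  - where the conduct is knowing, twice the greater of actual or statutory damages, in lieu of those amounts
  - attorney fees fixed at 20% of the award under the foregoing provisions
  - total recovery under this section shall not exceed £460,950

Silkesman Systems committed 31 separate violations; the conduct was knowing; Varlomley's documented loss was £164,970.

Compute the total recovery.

First 18 violations: 18 × £4,060 = £73,080
Remaining violations: (31 − 18) × £11,360 = £147,680
Statutory damages: £73,080 + £147,680 = £220,760
Greater of actual damages (£164,970) or statutory damages (£220,760): £220,760
Doubled: 2 × £220,760 = £441,520
Attorney fees: 20% of £441,520 = £88,304
Total before cap: £441,520 + £88,304 = £529,824
Cap at £460,950: £529,824 exceeds the cap → £460,950

£460,950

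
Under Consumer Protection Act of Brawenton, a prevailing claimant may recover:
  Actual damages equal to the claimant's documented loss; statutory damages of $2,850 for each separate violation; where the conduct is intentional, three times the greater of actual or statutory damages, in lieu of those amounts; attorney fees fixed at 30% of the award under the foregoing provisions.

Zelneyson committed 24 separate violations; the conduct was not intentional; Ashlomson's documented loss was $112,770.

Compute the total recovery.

$235,521

Statutory damages: 24 × $2,850 = $68,400
Conduct not intentional: the in-lieu enhancement does not apply.
Actual plus statutory damages: $112,770 + $68,400 = $181,170
Attorney fees: 30% of $181,170 = $54,351
Total recovery: $181,170 + $54,351 = $235,521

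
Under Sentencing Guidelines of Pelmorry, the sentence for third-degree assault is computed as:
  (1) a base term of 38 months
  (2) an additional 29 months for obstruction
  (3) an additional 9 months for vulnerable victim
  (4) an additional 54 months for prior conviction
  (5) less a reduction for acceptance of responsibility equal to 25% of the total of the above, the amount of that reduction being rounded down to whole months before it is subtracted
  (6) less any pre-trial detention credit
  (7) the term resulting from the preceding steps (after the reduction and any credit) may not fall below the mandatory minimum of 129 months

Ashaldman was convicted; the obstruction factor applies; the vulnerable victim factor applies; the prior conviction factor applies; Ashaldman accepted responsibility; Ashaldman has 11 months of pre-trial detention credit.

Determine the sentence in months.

Obstruction enhancement: +29 months
Vulnerable victim enhancement: +9 months
Prior conviction enhancement: +54 months
Adjusted term: 38 months + 29 months + 9 months + 54 months = 130 months
Acceptance of responsibility reduction: 25% of 130 months = 32 months (rounded down)
After reduction: 130 − 32 = 98 months
Less pre-trial detention credit: 98 months − 11 months = 87 months
Minimum 129 months: 87 months is below the minimum → 129 months

129 months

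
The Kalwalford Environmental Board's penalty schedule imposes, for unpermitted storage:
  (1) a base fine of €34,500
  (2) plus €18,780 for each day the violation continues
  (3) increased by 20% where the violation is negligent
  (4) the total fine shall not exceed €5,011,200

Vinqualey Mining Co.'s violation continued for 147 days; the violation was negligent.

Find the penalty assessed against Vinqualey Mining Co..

Per-day component: 147 × €18,780 = €2,760,660
Base plus per-day: €34,500 + €2,760,660 = €2,795,160
Enhancement: 20% of €2,795,160 = €559,032
Enhanced fine: €2,795,160 + €559,032 = €3,354,192
Cap at €5,011,200: €3,354,192 is within the cap, no reduction.

€3,354,192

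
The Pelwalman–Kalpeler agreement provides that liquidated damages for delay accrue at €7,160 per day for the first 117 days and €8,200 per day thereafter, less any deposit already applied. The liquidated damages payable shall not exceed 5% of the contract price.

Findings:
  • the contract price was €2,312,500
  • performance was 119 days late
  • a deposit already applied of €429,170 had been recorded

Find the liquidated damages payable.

First 117 days: 117 × €7,160 = €837,720
Remaining days: (119 − 117) × €8,200 = €16,400
Accrued per-day damages: €837,720 + €16,400 = €854,120
Less deposit already applied: €854,120 − €429,170 = €424,950
Cap: 5% of €2,312,500 = €115,625
Cap at €115,625: €424,950 exceeds the cap → €115,625

€115,625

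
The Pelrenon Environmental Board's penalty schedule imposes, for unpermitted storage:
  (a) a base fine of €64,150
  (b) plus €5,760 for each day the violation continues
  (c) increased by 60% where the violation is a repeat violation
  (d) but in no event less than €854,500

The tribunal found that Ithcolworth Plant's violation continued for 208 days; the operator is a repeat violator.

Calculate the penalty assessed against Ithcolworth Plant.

€2,019,568

Per-day component: 208 × €5,760 = €1,198,080
Base plus per-day: €64,150 + €1,198,080 = €1,262,230
Enhancement: 60% of €1,262,230 = €757,338
Enhanced fine: €1,262,230 + €757,338 = €2,019,568
Minimum €854,500: €2,019,568 meets the minimum, no increase.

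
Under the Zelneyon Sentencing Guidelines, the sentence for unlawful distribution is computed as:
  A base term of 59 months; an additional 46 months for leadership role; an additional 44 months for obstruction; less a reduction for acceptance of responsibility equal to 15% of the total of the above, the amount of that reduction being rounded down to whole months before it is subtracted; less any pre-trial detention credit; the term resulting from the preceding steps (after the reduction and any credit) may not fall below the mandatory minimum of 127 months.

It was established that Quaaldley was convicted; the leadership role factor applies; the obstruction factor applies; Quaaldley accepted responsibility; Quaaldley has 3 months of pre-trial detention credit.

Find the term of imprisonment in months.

Leadership role enhancement: +46 months
Obstruction enhancement: +44 months
Adjusted term: 59 months + 46 months + 44 months = 149 months
Acceptance of responsibility reduction: 15% of 149 months = 22 months (rounded down)
After reduction: 149 − 22 = 127 months
Less pre-trial detention credit: 127 months − 3 months = 124 months
Minimum 127 months: 124 months is below the minimum → 127 months

127 months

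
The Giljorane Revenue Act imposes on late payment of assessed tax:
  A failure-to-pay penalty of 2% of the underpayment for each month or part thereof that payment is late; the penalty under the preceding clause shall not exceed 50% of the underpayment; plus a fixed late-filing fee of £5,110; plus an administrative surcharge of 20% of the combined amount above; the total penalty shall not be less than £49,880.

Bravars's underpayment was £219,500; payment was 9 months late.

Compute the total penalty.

Accrued rate: 2% × 9 = 18%, capped at 50% → 18%
Failure-to-pay penalty: 18% of £219,500 = £39,510
Penalty before surcharge: £39,510 + £5,110 = £44,620
Administrative surcharge: 20% of £44,620 = £8,924
Total penalty: £44,620 + £8,924 = £53,544
Minimum £49,880: £53,544 meets the minimum, no increase.

£53,544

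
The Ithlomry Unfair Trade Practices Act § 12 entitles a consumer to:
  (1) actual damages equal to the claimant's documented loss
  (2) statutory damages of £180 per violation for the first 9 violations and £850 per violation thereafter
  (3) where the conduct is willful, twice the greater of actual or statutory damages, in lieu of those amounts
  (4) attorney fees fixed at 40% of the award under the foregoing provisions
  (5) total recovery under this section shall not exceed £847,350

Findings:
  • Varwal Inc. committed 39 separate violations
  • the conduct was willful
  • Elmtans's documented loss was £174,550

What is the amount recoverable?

First 9 violations: 9 × £180 = £1,620
Remaining violations: (39 − 9) × £850 = £25,500
Statutory damages: £1,620 + £25,500 = £27,120
Greater of actual damages (£174,550) or statutory damages (£27,120): £174,550
Doubled: 2 × £174,550 = £349,100
Attorney fees: 40% of £349,100 = £139,640
Total before cap: £349,100 + £139,640 = £488,740
Cap at £847,350: £488,740 is within the cap, no reduction.

£488,740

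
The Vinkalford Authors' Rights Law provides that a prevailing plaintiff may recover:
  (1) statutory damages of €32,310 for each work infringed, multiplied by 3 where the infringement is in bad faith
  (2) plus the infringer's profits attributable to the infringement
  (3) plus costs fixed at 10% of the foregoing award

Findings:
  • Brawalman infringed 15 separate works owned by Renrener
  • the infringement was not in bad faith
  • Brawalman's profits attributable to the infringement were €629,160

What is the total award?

€1,225,191

Statutory damages: 15 × €32,310 = €484,650
Infringement not in bad faith: no ×3 enhancement.
Combined award: €484,650 + €629,160 = €1,113,810
Costs: 10% of €1,113,810 = €111,381
Award plus costs: €1,113,810 + €111,381 = €1,225,191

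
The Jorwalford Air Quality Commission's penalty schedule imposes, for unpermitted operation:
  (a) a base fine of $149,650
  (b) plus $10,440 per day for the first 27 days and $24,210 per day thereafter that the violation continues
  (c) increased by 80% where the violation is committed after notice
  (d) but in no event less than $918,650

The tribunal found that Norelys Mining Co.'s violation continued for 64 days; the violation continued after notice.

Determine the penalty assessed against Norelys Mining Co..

$2,389,140

First 27 days: 27 × $10,440 = $281,880
Remaining days: (64 − 27) × $24,210 = $895,770
Per-day component: $281,880 + $895,770 = $1,177,650
Base plus per-day: $149,650 + $1,177,650 = $1,327,300
Enhancement: 80% of $1,327,300 = $1,061,840
Enhanced fine: $1,327,300 + $1,061,840 = $2,389,140
Minimum $918,650: $2,389,140 meets the minimum, no increase.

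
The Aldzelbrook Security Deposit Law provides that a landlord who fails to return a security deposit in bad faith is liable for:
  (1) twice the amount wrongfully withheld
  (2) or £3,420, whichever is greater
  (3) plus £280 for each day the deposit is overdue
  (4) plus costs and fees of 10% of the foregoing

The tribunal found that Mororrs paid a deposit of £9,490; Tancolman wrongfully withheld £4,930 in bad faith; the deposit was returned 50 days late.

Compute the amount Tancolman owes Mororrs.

£26,246

Doubled: 2 × £4,930 = £9,860
Minimum £3,420: £9,860 meets the minimum, no increase.
Late-return penalty: 50 × £280 = £14,000
Damages plus late penalty: £9,860 + £14,000 = £23,860
Costs and fees: 10% of £23,860 = £2,386
Total recovery: £23,860 + £2,386 = £26,246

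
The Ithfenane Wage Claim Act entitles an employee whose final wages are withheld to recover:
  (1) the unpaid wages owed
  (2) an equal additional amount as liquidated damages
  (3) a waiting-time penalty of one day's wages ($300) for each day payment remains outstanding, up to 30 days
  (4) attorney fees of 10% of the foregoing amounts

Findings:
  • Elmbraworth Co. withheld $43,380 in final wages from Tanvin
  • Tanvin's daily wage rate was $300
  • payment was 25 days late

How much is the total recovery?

$103,686

Liquidated damages (equal amount): $43,380
Penalty days: min(25, 30) = 25
Waiting-time penalty: 25 × $300 = $7,500
Subtotal: $43,380 + $43,380 + $7,500 = $94,260
Attorney fees: 10% of $94,260 = $9,426
Total award: $94,260 + $9,426 = $103,686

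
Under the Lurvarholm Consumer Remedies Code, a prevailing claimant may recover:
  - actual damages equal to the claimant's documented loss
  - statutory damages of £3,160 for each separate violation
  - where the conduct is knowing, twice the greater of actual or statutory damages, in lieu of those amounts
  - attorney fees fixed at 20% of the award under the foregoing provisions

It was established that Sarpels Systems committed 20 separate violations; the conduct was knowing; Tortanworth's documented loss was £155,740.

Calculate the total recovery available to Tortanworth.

Total recovery: £373,776

Statutory damages: 20 × £3,160 = £63,200
Greater of actual damages (£155,740) or statutory damages (£63,200): £155,740
Doubled: 2 × £155,740 = £311,480
Attorney fees: 20% of £311,480 = £62,296
Total recovery: £311,480 + £62,296 = £373,776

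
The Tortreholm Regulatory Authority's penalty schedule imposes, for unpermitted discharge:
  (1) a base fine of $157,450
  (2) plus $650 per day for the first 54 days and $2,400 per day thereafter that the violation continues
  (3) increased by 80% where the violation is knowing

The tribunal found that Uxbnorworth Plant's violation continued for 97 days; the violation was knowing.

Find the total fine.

First 54 days: 54 × $650 = $35,100
Remaining days: (97 − 54) × $2,400 = $103,200
Per-day component: $35,100 + $103,200 = $138,300
Base plus per-day: $157,450 + $138,300 = $295,750
Enhancement: 80% of $295,750 = $236,600
Enhanced fine: $295,750 + $236,600 = $532,350

Civil penalty: $532,350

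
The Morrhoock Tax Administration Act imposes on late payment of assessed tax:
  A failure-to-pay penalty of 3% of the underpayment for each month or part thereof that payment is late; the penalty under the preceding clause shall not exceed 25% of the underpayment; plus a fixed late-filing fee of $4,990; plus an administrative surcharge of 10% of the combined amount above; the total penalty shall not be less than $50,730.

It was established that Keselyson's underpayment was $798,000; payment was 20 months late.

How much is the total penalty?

Accrued rate: 3% × 20 = 60%, capped at 25% → 25%
Failure-to-pay penalty: 25% of $798,000 = $199,500
Penalty before surcharge: $199,500 + $4,990 = $204,490
Administrative surcharge: 10% of $204,490 = $20,449
Total penalty: $204,490 + $20,449 = $224,939
Minimum $50,730: $224,939 meets the minimum, no increase.

Penalty: $224,939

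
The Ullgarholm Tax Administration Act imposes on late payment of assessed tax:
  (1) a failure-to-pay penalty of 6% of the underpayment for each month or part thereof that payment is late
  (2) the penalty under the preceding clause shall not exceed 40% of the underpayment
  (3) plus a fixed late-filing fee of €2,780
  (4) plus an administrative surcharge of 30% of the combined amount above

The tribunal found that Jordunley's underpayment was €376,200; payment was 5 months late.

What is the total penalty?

Accrued rate: 6% × 5 = 30%, capped at 40% → 30%
Failure-to-pay penalty: 30% of €376,200 = €112,860
Penalty before surcharge: €112,860 + €2,780 = €115,640
Administrative surcharge: 30% of €115,640 = €34,692
Total penalty: €115,640 + €34,692 = €150,332

Penalty: €150,332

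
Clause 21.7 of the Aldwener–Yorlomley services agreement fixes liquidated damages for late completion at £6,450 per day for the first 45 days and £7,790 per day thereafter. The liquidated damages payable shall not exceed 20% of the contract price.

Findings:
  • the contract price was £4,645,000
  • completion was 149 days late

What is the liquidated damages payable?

First 45 days: 45 × £6,450 = £290,250
Remaining days: (149 − 45) × £7,790 = £810,160
Accrued per-day damages: £290,250 + £810,160 = £1,100,410
Cap: 20% of £4,645,000 = £929,000
Cap at £929,000: £1,100,410 exceeds the cap → £929,000

£929,000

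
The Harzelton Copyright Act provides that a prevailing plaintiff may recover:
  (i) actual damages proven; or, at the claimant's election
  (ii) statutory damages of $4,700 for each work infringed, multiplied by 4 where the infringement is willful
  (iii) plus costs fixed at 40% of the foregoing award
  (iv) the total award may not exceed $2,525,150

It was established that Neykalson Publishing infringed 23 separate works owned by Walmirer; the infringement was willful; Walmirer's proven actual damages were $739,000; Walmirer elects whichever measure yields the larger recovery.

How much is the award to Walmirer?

$1,034,600

Statutory damages: 23 × $4,700 = $108,100
Multiplied by 4: 4 × $108,100 = $432,400
Greater of actual damages ($739,000) or enhanced statutory damages ($432,400): $739,000
Costs: 40% of $739,000 = $295,600
Award plus costs: $739,000 + $295,600 = $1,034,600
Cap at $2,525,150: $1,034,600 is within the cap, no reduction.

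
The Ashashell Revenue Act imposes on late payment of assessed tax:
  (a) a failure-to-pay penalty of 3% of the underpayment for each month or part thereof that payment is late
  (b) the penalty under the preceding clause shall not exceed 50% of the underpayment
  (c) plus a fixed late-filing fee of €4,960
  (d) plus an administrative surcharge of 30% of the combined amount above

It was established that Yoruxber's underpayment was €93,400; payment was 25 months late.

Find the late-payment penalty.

€67,158

Accrued rate: 3% × 25 = 75%, capped at 50% → 50%
Failure-to-pay penalty: 50% of €93,400 = €46,700
Penalty before surcharge: €46,700 + €4,960 = €51,660
Administrative surcharge: 30% of €51,660 = €15,498
Total penalty: €51,660 + €15,498 = €67,158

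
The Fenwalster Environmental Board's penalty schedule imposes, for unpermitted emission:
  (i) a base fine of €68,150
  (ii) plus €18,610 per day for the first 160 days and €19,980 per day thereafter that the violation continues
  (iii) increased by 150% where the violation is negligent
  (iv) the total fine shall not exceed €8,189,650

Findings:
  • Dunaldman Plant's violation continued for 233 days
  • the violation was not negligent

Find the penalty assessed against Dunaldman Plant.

First 160 days: 160 × €18,610 = €2,977,600
Remaining days: (233 − 160) × €19,980 = €1,458,540
Per-day component: €2,977,600 + €1,458,540 = €4,436,140
Base plus per-day: €68,150 + €4,436,140 = €4,504,290
The violation was not negligent: no 150% increase.
Cap at €8,189,650: €4,504,290 is within the cap, no reduction.

€4,504,290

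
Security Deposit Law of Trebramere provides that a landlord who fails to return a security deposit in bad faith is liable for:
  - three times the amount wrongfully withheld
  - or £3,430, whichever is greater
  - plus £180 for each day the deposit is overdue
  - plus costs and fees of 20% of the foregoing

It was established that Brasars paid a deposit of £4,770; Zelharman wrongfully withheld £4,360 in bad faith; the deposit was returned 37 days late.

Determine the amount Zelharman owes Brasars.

Trebled: 3 × £4,360 = £13,080
Minimum £3,430: £13,080 meets the minimum, no increase.
Late-return penalty: 37 × £180 = £6,660
Damages plus late penalty: £13,080 + £6,660 = £19,740
Costs and fees: 20% of £19,740 = £3,948
Total recovery: £19,740 + £3,948 = £23,688

£23,688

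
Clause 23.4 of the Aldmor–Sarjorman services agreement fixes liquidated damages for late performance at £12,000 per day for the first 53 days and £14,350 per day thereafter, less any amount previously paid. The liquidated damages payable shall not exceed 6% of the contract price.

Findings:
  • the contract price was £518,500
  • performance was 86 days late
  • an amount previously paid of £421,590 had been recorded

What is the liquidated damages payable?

First 53 days: 53 × £12,000 = £636,000
Remaining days: (86 − 53) × £14,350 = £473,550
Accrued per-day damages: £636,000 + £473,550 = £1,109,550
Less amount previously paid: £1,109,550 − £421,590 = £687,960
Cap: 6% of £518,500 = £31,110
Cap at £31,110: £687,960 exceeds the cap → £31,110

£31,110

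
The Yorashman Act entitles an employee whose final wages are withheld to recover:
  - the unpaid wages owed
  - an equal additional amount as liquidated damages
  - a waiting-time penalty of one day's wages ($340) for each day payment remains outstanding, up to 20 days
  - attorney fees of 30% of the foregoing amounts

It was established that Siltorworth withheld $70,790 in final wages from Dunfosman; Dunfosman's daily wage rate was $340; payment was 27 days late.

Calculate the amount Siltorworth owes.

Total award: $192,894

Liquidated damages (equal amount): $70,790
Penalty days: min(27, 20) = 20
Waiting-time penalty: 20 × $340 = $6,800
Subtotal: $70,790 + $70,790 + $6,800 = $148,380
Attorney fees: 30% of $148,380 = $44,514
Total award: $148,380 + $44,514 = $192,894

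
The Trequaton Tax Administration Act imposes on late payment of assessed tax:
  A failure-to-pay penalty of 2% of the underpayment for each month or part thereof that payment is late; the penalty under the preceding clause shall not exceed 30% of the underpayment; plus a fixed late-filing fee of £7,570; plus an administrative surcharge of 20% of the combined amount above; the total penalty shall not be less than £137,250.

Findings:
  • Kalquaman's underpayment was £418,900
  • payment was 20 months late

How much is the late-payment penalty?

£159,888

Accrued rate: 2% × 20 = 40%, capped at 30% → 30%
Failure-to-pay penalty: 30% of £418,900 = £125,670
Penalty before surcharge: £125,670 + £7,570 = £133,240
Administrative surcharge: 20% of £133,240 = £26,648
Total penalty: £133,240 + £26,648 = £159,888
Minimum £137,250: £159,888 meets the minimum, no increase.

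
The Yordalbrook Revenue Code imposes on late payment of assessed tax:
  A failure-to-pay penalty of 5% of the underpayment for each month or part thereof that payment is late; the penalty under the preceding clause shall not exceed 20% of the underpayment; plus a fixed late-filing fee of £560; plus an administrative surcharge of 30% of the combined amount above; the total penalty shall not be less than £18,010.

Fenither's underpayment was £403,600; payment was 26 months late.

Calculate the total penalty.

£105,664

Accrued rate: 5% × 26 = 130%, capped at 20% → 20%
Failure-to-pay penalty: 20% of £403,600 = £80,720
Penalty before surcharge: £80,720 + £560 = £81,280
Administrative surcharge: 30% of £81,280 = £24,384
Total penalty: £81,280 + £24,384 = £105,664
Minimum £18,010: £105,664 meets the minimum, no increase.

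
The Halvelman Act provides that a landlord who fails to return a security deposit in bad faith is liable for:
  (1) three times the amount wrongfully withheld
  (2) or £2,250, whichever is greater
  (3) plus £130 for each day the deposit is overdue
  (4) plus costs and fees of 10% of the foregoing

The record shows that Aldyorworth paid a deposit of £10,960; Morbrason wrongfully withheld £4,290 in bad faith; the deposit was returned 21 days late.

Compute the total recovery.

£17,160

Trebled: 3 × £4,290 = £12,870
Minimum £2,250: £12,870 meets the minimum, no increase.
Late-return penalty: 21 × £130 = £2,730
Damages plus late penalty: £12,870 + £2,730 = £15,600
Costs and fees: 10% of £15,600 = £1,560
Total recovery: £15,600 + £1,560 = £17,160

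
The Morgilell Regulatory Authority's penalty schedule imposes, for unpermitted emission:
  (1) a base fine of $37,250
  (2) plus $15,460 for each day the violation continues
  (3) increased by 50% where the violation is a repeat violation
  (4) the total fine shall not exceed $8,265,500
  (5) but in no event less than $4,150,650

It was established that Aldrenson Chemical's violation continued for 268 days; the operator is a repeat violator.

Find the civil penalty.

$6,270,795

Per-day component: 268 × $15,460 = $4,143,280
Base plus per-day: $37,250 + $4,143,280 = $4,180,530
Enhancement: 50% of $4,180,530 = $2,090,265
Enhanced fine: $4,180,530 + $2,090,265 = $6,270,795
Cap at $8,265,500: $6,270,795 is within the cap, no reduction.
Minimum $4,150,650: $6,270,795 meets the minimum, no increase.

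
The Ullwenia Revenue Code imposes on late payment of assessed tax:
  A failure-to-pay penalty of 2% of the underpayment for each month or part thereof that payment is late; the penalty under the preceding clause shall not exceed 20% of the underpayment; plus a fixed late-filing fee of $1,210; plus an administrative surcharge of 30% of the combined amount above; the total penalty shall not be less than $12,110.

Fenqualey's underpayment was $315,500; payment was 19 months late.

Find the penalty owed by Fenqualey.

Accrued rate: 2% × 19 = 38%, capped at 20% → 20%
Failure-to-pay penalty: 20% of $315,500 = $63,100
Penalty before surcharge: $63,100 + $1,210 = $64,310
Administrative surcharge: 30% of $64,310 = $19,293
Total penalty: $64,310 + $19,293 = $83,603
Minimum $12,110: $83,603 meets the minimum, no increase.

Penalty: $83,603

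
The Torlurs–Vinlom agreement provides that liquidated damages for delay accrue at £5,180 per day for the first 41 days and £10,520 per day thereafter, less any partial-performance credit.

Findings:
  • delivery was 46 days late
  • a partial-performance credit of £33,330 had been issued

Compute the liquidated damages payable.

Liquidated damages: £231,650

First 41 days: 41 × £5,180 = £212,380
Remaining days: (46 − 41) × £10,520 = £52,600
Accrued per-day damages: £212,380 + £52,600 = £264,980
Less partial-performance credit: £264,980 − £33,330 = £231,650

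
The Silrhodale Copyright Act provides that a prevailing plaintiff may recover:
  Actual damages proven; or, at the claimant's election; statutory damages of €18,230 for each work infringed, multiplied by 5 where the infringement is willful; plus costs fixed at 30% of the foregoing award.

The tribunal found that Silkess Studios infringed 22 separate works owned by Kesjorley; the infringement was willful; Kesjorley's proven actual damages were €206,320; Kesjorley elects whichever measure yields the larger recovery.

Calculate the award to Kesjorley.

Award: €2,606,890

Statutory damages: 22 × €18,230 = €401,060
Multiplied by 5: 5 × €401,060 = €2,005,300
Greater of actual damages (€206,320) or enhanced statutory damages (€2,005,300): €2,005,300
Costs: 30% of €2,005,300 = €601,590
Award plus costs: €2,005,300 + €601,590 = €2,606,890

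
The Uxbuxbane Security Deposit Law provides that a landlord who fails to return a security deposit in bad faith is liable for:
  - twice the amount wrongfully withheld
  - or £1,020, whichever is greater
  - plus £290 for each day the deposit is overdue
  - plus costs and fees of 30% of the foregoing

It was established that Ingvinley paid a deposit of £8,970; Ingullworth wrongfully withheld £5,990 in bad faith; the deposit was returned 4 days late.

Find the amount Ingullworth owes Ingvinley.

Doubled: 2 × £5,990 = £11,980
Minimum £1,020: £11,980 meets the minimum, no increase.
Late-return penalty: 4 × £290 = £1,160
Damages plus late penalty: £11,980 + £1,160 = £13,140
Costs and fees: 30% of £13,140 = £3,942
Total recovery: £13,140 + £3,942 = £17,082

£17,082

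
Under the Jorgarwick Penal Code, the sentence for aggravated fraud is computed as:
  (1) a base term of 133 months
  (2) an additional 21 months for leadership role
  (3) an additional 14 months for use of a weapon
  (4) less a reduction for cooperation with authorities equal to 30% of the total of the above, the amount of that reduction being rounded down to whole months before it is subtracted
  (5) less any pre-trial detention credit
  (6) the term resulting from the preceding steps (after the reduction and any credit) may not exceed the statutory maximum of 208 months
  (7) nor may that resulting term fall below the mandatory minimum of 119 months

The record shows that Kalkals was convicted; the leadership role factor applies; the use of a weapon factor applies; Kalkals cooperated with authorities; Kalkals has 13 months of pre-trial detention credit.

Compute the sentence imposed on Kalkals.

Leadership role enhancement: +21 months
Use of a weapon enhancement: +14 months
Adjusted term: 133 months + 21 months + 14 months = 168 months
Cooperation with authorities reduction: 30% of 168 months = 50 months (rounded down)
After reduction: 168 − 50 = 118 months
Less pre-trial detention credit: 118 months − 13 months = 105 months
Cap at 208 months: 105 months is within the cap, no reduction.
Minimum 119 months: 105 months is below the minimum → 119 months

119 months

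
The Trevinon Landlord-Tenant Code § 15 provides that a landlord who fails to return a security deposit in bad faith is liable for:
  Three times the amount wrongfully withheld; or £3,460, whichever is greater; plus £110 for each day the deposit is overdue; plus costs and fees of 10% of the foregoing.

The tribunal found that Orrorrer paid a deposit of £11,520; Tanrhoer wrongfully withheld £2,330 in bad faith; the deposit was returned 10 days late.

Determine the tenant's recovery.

Recovery: £8,899

Trebled: 3 × £2,330 = £6,990
Minimum £3,460: £6,990 meets the minimum, no increase.
Late-return penalty: 10 × £110 = £1,100
Damages plus late penalty: £6,990 + £1,100 = £8,090
Costs and fees: 10% of £8,090 = £809
Total recovery: £8,090 + £809 = £8,899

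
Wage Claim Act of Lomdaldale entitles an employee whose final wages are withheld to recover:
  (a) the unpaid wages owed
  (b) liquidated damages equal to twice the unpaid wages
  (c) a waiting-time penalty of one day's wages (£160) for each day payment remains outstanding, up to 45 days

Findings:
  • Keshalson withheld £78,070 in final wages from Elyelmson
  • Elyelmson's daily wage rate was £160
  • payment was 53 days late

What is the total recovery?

Doubled: 2 × £78,070 = £156,140
Penalty days: min(53, 45) = 45
Waiting-time penalty: 45 × £160 = £7,200
Total award: £78,070 + £156,140 + £7,200 = £241,410

£241,410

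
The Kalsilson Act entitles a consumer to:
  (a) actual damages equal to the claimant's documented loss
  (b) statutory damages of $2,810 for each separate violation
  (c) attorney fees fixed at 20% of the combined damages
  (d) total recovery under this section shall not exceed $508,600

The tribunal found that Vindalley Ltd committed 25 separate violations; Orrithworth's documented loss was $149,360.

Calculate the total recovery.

$263,532

Statutory damages: 25 × $2,810 = $70,250
Combined damages: $149,360 + $70,250 = $219,610
Attorney fees: 20% of $219,610 = $43,922
Total before cap: $219,610 + $43,922 = $263,532
Cap at $508,600: $263,532 is within the cap, no reduction.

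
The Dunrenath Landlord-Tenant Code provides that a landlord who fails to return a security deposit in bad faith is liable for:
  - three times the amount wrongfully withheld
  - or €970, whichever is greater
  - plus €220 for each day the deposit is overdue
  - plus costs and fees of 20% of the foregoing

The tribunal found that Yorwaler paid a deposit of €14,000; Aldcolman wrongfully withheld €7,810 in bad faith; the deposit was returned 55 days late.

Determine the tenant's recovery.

Trebled: 3 × €7,810 = €23,430
Minimum €970: €23,430 meets the minimum, no increase.
Late-return penalty: 55 × €220 = €12,100
Damages plus late penalty: €23,430 + €12,100 = €35,530
Costs and fees: 20% of €35,530 = €7,106
Total recovery: €35,530 + €7,106 = €42,636

€42,636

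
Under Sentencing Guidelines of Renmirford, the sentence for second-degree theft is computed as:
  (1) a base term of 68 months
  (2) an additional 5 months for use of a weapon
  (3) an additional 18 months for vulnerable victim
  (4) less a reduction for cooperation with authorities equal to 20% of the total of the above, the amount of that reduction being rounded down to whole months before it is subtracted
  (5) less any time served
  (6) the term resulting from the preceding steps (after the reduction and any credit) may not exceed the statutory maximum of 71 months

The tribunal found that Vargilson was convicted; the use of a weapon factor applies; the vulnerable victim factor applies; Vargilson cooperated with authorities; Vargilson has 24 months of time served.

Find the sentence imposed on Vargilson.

49 months

Use of a weapon enhancement: +5 months
Vulnerable victim enhancement: +18 months
Adjusted term: 68 months + 5 months + 18 months = 91 months
Cooperation with authorities reduction: 20% of 91 months = 18 months (rounded down)
After reduction: 91 − 18 = 73 months
Less time served: 73 months − 24 months = 49 months
Cap at 71 months: 49 months is within the cap, no reduction.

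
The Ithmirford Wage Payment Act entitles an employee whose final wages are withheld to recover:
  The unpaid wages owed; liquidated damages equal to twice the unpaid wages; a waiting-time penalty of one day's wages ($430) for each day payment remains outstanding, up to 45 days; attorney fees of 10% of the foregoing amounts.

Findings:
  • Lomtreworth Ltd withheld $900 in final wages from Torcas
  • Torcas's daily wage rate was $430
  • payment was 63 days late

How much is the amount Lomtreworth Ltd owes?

$24,255

Doubled: 2 × $900 = $1,800
Penalty days: min(63, 45) = 45
Waiting-time penalty: 45 × $430 = $19,350
Subtotal: $900 + $1,800 + $19,350 = $22,050
Attorney fees: 10% of $22,050 = $2,205
Total award: $22,050 + $2,205 = $24,255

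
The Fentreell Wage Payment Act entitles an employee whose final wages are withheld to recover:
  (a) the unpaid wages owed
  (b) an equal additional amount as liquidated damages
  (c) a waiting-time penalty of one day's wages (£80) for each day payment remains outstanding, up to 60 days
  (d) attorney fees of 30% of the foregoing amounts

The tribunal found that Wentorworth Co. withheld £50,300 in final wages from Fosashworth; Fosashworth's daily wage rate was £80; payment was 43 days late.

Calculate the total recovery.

Liquidated damages (equal amount): £50,300
Penalty days: min(43, 60) = 43
Waiting-time penalty: 43 × £80 = £3,440
Subtotal: £50,300 + £50,300 + £3,440 = £104,040
Attorney fees: 30% of £104,040 = £31,212
Total award: £104,040 + £31,212 = £135,252

£135,252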